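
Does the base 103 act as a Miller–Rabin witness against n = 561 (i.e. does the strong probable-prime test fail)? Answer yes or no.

n − 1 = 560 = 2^4 · 35, so s = 4 and d = 35.
x_0 = 103^35 mod 561 = 1.
x_0 = 1, so 103 is not a witness.

no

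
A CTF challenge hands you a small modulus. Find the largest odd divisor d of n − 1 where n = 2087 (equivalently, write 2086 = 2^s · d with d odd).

1043

Halving: 2086 → 1043; 1043 is odd.
So 2086 = 2^1 · 1043.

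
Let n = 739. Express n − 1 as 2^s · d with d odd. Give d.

Halving: 738 → 369; 369 is odd.
So 738 = 2^1 · 369.

369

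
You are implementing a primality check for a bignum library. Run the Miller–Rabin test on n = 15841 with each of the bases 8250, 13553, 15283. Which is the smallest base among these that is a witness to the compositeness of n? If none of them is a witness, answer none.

13553

n − 1 = 15840 = 2^5 · 495, so s = 5 and d = 495.
Base 8250: x_0 = 8250^495 mod 15841 = 1. x_0 = 1, so 8250 is not a witness.
Base 13553: x_0 = 13553^495 mod 15841 = 15065. x_0 is neither 1 nor 15840, so continue squaring. x_1 = 15065^2 mod 15841 = 218. x_2 = 218^2 mod 15841 = 1. x_2 = 1 but x_1 ≠ ±1, a nontrivial square root of 1 — 13553 is a witness and 15841 is composite.
Base 15283: x_0 = 15283^495 mod 15841 = 10137. x_0 is neither 1 nor 15840, so continue squaring. x_1 = 10137^2 mod 15841 = 14043. x_2 = 14043^2 mod 15841 = 1240. x_3 = 1240^2 mod 15841 = 1023. x_4 = 1023^2 mod 15841 = 1023. Reached i = s−1 = 4 without hitting −1: 15283 is a Miller–Rabin witness and 15841 is composite.
The smallest witness among the given bases is 13553.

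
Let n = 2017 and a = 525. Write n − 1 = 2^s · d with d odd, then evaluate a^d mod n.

n − 1 = 2016 = 2^5 · 63, so s = 5 and d = 63.
Repeated squaring mod 2017: 525^1 ≡ 525, 525^2 ≡ 1313, 525^4 ≡ 1451, 525^8 ≡ 1670, 525^16 ≡ 1406, 525^32 ≡ 176.
63 = 32 + 16 + 8 + 4 + 2 + 1, so 525^63 ≡ 176·1406·1670·1451·1313·525 ≡ 1104 (mod 2017).

1104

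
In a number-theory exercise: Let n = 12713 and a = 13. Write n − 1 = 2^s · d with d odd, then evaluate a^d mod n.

7832

n − 1 = 12712 = 2^3 · 1589, so s = 3 and d = 1589.
Repeated squaring mod 12713: 13^1 ≡ 13, 13^2 ≡ 169, 13^4 ≡ 3135, 13^8 ≡ 1076, 13^16 ≡ 893, 13^32 ≡ 9243, 13^64 ≡ 1689, 13^128 ≡ 5009, 13^256 ≡ 7332, 13^512 ≡ 7660, 13^1024 ≡ 5105.
1589 = 1024 + 512 + 32 + 16 + 4 + 1, so 13^1589 ≡ 5105·7660·9243·893·3135·13 ≡ 7832 (mod 12713).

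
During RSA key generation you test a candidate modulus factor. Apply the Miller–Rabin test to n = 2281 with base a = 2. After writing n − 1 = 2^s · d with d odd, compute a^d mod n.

2280

n − 1 = 2280 = 2^3 · 285, so s = 3 and d = 285.
2^285 mod 2281 = 2280.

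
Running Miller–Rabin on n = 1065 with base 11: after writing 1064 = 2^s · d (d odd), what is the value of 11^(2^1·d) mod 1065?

451

n − 1 = 1064 = 2^3 · 133, so s = 3 and d = 133.
x_0 = 11^133 mod 1065 = 776.
x_1 = 776^2 mod 1065 = 451.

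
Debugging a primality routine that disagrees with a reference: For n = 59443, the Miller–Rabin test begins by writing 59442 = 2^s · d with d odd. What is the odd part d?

Halving: 59442 → 29721; 29721 is odd.
So 59442 = 2^1 · 29721.

29721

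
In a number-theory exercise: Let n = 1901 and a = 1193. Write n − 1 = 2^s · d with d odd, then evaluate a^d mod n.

n − 1 = 1900 = 2^2 · 475, so s = 2 and d = 475.
1193^475 mod 1901 = 1.

1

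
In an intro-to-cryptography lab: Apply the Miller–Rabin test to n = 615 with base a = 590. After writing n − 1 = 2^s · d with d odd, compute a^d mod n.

n − 1 = 614 = 2^1 · 307, so s = 1 and d = 307.
590^307 mod 615 = 215.

215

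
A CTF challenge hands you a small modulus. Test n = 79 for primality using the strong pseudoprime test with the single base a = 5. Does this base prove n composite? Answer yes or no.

n − 1 = 78 = 2^1 · 39, so s = 1 and d = 39.
Repeated squaring mod 79: 5^1 ≡ 5, 5^2 ≡ 25, 5^4 ≡ 72, 5^8 ≡ 49, 5^16 ≡ 31, 5^32 ≡ 13.
39 = 32 + 4 + 2 + 1, so 5^39 ≡ 13·72·25·5 ≡ 1 (mod 79).
x_0 = 5^39 mod 79 = 1.
x_0 = 1, so 5 is not a witness.

no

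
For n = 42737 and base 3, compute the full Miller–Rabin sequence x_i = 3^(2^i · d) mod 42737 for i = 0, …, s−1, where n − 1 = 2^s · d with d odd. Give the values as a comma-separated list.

n − 1 = 42736 = 2^4 · 2671, so s = 4 and d = 2671.
x_0 = 3^2671 mod 42737 = 4007.
x_1 = 4007^2 mod 42737 = 29674.
x_2 = 29674^2 mod 42737 = 35865.
x_3 = 35865^2 mod 42737 = 42736.

4007, 29674, 35865, 42736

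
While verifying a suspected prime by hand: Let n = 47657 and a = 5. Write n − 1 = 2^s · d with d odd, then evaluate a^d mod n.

16631

n − 1 = 47656 = 2^3 · 5957, so s = 3 and d = 5957.
5^5957 mod 47657 = 16631.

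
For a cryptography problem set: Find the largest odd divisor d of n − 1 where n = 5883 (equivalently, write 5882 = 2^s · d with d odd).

Halving: 5882 → 2941; 2941 is odd.
So 5882 = 2^1 · 2941.

2941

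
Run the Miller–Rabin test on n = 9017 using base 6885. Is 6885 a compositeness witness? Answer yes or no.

n − 1 = 9016 = 2^3 · 1127, so s = 3 and d = 1127.
x_0 = 6885^1127 mod 9017 = 5481.
x_0 is neither 1 nor 9016, so continue squaring.
x_1 = 5481^2 mod 9017 = 5734.
x_2 = 5734^2 mod 9017 = 2774.
Reached i = s−1 = 2 without hitting −1: 6885 is a Miller–Rabin witness and 9017 is composite.

yes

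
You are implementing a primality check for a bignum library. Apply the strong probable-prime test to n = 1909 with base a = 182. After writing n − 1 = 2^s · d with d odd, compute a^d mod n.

812

n − 1 = 1908 = 2^2 · 477, so s = 2 and d = 477.
Repeated squaring mod 1909: 182^1 ≡ 182, 182^2 ≡ 671, 182^4 ≡ 1626, 182^8 ≡ 1820, 182^16 ≡ 285, 182^32 ≡ 1047, 182^64 ≡ 443, 182^128 ≡ 1531, 182^256 ≡ 1618.
477 = 256 + 128 + 64 + 16 + 8 + 4 + 1, so 182^477 ≡ 1618·1531·443·285·1820·1626·182 ≡ 812 (mod 1909).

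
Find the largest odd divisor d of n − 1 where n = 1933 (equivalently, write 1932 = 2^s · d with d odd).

483

Halving: 1932 → 966 → 483; 483 is odd.
So 1932 = 2^2 · 483.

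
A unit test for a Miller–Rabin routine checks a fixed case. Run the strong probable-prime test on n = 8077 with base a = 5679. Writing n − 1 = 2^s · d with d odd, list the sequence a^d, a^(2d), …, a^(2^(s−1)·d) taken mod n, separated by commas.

7792, 455

n − 1 = 8076 = 2^2 · 2019, so s = 2 and d = 2019.
x_0 = 5679^2019 mod 8077 = 7792.
x_1 = 7792^2 mod 8077 = 455.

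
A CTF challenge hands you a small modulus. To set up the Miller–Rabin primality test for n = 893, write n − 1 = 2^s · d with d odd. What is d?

Halving: 892 → 446 → 223; 223 is odd.
So 892 = 2^2 · 223.

223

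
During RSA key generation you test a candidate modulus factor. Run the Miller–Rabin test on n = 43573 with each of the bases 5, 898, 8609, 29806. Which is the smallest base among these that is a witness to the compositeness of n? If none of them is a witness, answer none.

none

n − 1 = 43572 = 2^2 · 10893, so s = 2 and d = 10893.
Base 5: x_0 = 5^10893 mod 43573 = 39585. x_0 is neither 1 nor 43572, so continue squaring. x_1 = 39585^2 mod 43573 = 43572. x_1 ≡ −1, so 5 is not a witness.
Base 898: x_0 = 898^10893 mod 43573 = 3988. x_0 is neither 1 nor 43572, so continue squaring. x_1 = 3988^2 mod 43573 = 43572. x_1 ≡ −1, so 898 is not a witness.
Base 8609: x_0 = 8609^10893 mod 43573 = 43572. x_0 = 43572 ≡ −1, so 8609 is not a witness.
Base 29806: x_0 = 29806^10893 mod 43573 = 3988. x_0 is neither 1 nor 43572, so continue squaring. x_1 = 3988^2 mod 43573 = 43572. x_1 ≡ −1, so 29806 is not a witness.
No listed base is a witness for 43573.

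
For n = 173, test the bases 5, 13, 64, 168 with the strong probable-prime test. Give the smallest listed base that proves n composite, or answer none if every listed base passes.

none

n − 1 = 172 = 2^2 · 43, so s = 2 and d = 43.
Base 5: x_0 = 5^43 mod 173 = 93. x_0 is neither 1 nor 172, so continue squaring. x_1 = 93^2 mod 173 = 172. x_1 ≡ −1, so 5 is not a witness.
Base 13: x_0 = 13^43 mod 173 = 172. x_0 = 172 ≡ −1, so 13 is not a witness.
Base 64: x_0 = 64^43 mod 173 = 172. x_0 = 172 ≡ −1, so 64 is not a witness.
Base 168: x_0 = 168^43 mod 173 = 80. x_0 is neither 1 nor 172, so continue squaring. x_1 = 80^2 mod 173 = 172. x_1 ≡ −1, so 168 is not a witness.
No listed base is a witness for 173.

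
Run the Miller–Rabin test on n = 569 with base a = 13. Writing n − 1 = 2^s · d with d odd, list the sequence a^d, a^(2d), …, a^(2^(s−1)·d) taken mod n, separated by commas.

86, 568, 1

n − 1 = 568 = 2^3 · 71, so s = 3 and d = 71.
x_0 = 13^71 mod 569 = 86.
x_1 = 86^2 mod 569 = 568.
x_2 = 568^2 mod 569 = 1.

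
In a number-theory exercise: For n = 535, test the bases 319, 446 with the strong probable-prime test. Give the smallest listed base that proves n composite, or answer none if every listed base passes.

319

n − 1 = 534 = 2^1 · 267, so s = 1 and d = 267.
Base 319: x_0 = 319^267 mod 535 = 4. x_0 ∉ {1, 534} and s = 1, so 319 is a Miller–Rabin witness and 535 is composite.
Base 446: x_0 = 446^267 mod 535 = 211. x_0 ∉ {1, 534} and s = 1, so 446 is a Miller–Rabin witness and 535 is composite.
The smallest witness among the given bases is 319.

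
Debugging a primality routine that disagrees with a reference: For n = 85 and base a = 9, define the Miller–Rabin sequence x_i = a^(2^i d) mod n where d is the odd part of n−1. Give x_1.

81

n − 1 = 84 = 2^2 · 21, so s = 2 and d = 21.
x_0 = 9^21 mod 85 = 59.
x_1 = 59^2 mod 85 = 81.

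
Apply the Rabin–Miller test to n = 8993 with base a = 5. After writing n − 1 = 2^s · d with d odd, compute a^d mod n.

n − 1 = 8992 = 2^5 · 281, so s = 5 and d = 281.
5^281 mod 8993 = 1372.

1372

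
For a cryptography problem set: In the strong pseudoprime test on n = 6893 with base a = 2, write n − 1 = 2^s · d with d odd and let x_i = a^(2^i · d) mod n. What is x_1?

4411

n − 1 = 6892 = 2^2 · 1723, so s = 2 and d = 1723.
x_0 = 2^1723 mod 6893 = 6326.
x_1 = 6326^2 mod 6893 = 4411.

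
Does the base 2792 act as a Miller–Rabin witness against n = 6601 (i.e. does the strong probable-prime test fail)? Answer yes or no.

yes

n − 1 = 6600 = 2^3 · 825, so s = 3 and d = 825.
Repeated squaring mod 6601: 2792^1 ≡ 2792, 2792^2 ≡ 6084, 2792^4 ≡ 3249, 2792^8 ≡ 1002, 2792^16 ≡ 652, 2792^32 ≡ 2640, 2792^64 ≡ 5545, 2792^128 ≡ 6168, 2792^256 ≡ 2661, 2792^512 ≡ 4649.
825 = 512 + 256 + 32 + 16 + 8 + 1, so 2792^825 ≡ 4649·2661·2640·652·1002·2792 ≡ 5452 (mod 6601).
x_0 = 2792^825 mod 6601 = 5452.
x_0 is neither 1 nor 6600, so continue squaring.
x_1 = 5452^2 mod 6601 = 1.
x_1 = 1 but x_0 ≠ ±1, a nontrivial square root of 1 — 2792 is a witness and 6601 is composite.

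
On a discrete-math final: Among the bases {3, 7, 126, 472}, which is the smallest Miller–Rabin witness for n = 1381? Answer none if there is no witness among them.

none

n − 1 = 1380 = 2^2 · 345, so s = 2 and d = 345.
Base 3: x_0 = 3^345 mod 1381 = 1. x_0 = 1, so 3 is not a witness.
Base 7: x_0 = 7^345 mod 1381 = 1. x_0 = 1, so 7 is not a witness.
Base 126: x_0 = 126^345 mod 1381 = 366. x_0 is neither 1 nor 1380, so continue squaring. x_1 = 366^2 mod 1381 = 1380. x_1 ≡ −1, so 126 is not a witness.
Base 472: x_0 = 472^345 mod 1381 = 1380. x_0 = 1380 ≡ −1, so 472 is not a witness.
No listed base is a witness for 1381.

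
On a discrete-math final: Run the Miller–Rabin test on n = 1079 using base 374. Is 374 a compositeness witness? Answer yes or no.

yes

n − 1 = 1078 = 2^1 · 539, so s = 1 and d = 539.
x_0 = 374^539 mod 1079 = 1031.
x_0 ∉ {1, 1078} and s = 1, so 374 is a Miller–Rabin witness and 1079 is composite.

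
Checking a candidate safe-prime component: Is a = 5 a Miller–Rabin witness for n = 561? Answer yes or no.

yes

n − 1 = 560 = 2^4 · 35, so s = 4 and d = 35.
x_0 = 5^35 mod 561 = 23.
x_0 is neither 1 nor 560, so continue squaring.
x_1 = 23^2 mod 561 = 529.
x_2 = 529^2 mod 561 = 463.
x_3 = 463^2 mod 561 = 67.
Reached i = s−1 = 3 without hitting −1: 5 is a Miller–Rabin witness and 561 is composite.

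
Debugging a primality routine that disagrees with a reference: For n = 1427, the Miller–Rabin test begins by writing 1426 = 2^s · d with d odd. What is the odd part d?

713

Halving: 1426 → 713; 713 is odd.
So 1426 = 2^1 · 713.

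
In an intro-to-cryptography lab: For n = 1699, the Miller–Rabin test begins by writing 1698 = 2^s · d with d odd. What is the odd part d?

849

Halving: 1698 → 849; 849 is odd.
So 1698 = 2^1 · 849.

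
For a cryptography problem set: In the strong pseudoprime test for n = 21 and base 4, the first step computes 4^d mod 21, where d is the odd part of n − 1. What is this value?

n − 1 = 20 = 2^2 · 5, so s = 2 and d = 5.
4^5 mod 21 = 16.

16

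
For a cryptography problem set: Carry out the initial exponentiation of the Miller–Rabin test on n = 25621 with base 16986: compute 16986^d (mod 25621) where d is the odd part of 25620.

2087

n − 1 = 25620 = 2^2 · 6405, so s = 2 and d = 6405.
Repeated squaring mod 25621: 16986^1 ≡ 16986, 16986^2 ≡ 6115, 16986^4 ≡ 12186, 16986^8 ≡ 24901, 16986^16 ≡ 5980, 16986^32 ≡ 19105, 16986^64 ≡ 4259, 16986^128 ≡ 25034, 16986^256 ≡ 11496, 16986^512 ≡ 4898, 16986^1024 ≡ 9148, 16986^2048 ≡ 7718, 16986^4096 ≡ 24320.
6405 = 4096 + 2048 + 256 + 4 + 1, so 16986^6405 ≡ 24320·7718·11496·12186·16986 ≡ 2087 (mod 25621).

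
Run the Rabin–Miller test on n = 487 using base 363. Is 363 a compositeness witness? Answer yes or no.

no

n − 1 = 486 = 2^1 · 243, so s = 1 and d = 243.
x_0 = 363^243 mod 487 = 486.
x_0 = 486 ≡ −1, so 363 is not a witness.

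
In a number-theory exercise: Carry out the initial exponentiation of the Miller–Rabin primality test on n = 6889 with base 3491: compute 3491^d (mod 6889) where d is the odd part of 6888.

n − 1 = 6888 = 2^3 · 861, so s = 3 and d = 861.
Repeated squaring mod 6889: 3491^1 ≡ 3491, 3491^2 ≡ 440, 3491^4 ≡ 708, 3491^8 ≡ 5256, 3491^16 ≡ 646, 3491^32 ≡ 3976, 3491^64 ≡ 5210, 3491^128 ≡ 1440, 3491^256 ≡ 11, 3491^512 ≡ 121.
861 = 512 + 256 + 64 + 16 + 8 + 4 + 1, so 3491^861 ≡ 121·11·5210·646·5256·708·3491 ≡ 2157 (mod 6889).

2157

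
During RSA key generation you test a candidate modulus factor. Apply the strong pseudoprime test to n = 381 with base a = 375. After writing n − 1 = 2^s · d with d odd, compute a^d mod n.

n − 1 = 380 = 2^2 · 95, so s = 2 and d = 95.
Repeated squaring mod 381: 375^1 ≡ 375, 375^2 ≡ 36, 375^4 ≡ 153, 375^8 ≡ 168, 375^16 ≡ 30, 375^32 ≡ 138, 375^64 ≡ 375.
95 = 64 + 16 + 8 + 4 + 2 + 1, so 375^95 ≡ 375·30·168·153·36·375 ≡ 138 (mod 381).

138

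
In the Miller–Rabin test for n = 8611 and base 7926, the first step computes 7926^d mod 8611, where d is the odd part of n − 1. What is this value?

8280

n − 1 = 8610 = 2^1 · 4305, so s = 1 and d = 4305.
Repeated squaring mod 8611: 7926^1 ≡ 7926, 7926^2 ≡ 4231, 7926^4 ≡ 7703, 7926^8 ≡ 6419, 7926^16 ≡ 8537, 7926^32 ≡ 5476, 7926^64 ≡ 3074, 7926^128 ≡ 3209, 7926^256 ≡ 7536, 7926^512 ≡ 1751, 7926^1024 ≡ 485, 7926^2048 ≡ 2728, 7926^4096 ≡ 2080.
4305 = 4096 + 128 + 64 + 16 + 1, so 7926^4305 ≡ 2080·3209·3074·8537·7926 ≡ 8280 (mod 8611).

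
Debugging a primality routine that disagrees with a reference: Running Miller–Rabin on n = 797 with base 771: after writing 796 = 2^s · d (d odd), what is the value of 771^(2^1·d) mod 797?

796

n − 1 = 796 = 2^2 · 199, so s = 2 and d = 199.
Repeated squaring mod 797: 771^1 ≡ 771, 771^2 ≡ 676, 771^4 ≡ 295, 771^8 ≡ 152, 771^16 ≡ 788, 771^32 ≡ 81, 771^64 ≡ 185, 771^128 ≡ 751.
199 = 128 + 64 + 4 + 2 + 1, so 771^199 ≡ 751·185·295·676·771 ≡ 582 (mod 797).
x_0 = 582.
x_1 = 582^2 mod 797 = 796.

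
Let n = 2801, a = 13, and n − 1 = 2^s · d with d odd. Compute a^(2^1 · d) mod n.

n − 1 = 2800 = 2^4 · 175, so s = 4 and d = 175.
x_0 = 13^175 mod 2801 = 817.
x_1 = 817^2 mod 2801 = 851.

851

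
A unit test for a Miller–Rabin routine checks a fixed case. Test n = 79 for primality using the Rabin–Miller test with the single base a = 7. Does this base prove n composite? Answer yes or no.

no

n − 1 = 78 = 2^1 · 39, so s = 1 and d = 39.
Repeated squaring mod 79: 7^1 ≡ 7, 7^2 ≡ 49, 7^4 ≡ 31, 7^8 ≡ 13, 7^16 ≡ 11, 7^32 ≡ 42.
39 = 32 + 4 + 2 + 1, so 7^39 ≡ 42·31·49·7 ≡ 78 (mod 79).
x_0 = 7^39 mod 79 = 78.
x_0 = 78 ≡ −1, so 7 is not a witness.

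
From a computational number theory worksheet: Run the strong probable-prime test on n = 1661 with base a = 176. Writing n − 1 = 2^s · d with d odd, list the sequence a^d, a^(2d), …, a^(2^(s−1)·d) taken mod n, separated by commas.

n − 1 = 1660 = 2^2 · 415, so s = 2 and d = 415.
x_0 = 176^415 mod 1661 = 407.
x_1 = 407^2 mod 1661 = 1210.

407, 1210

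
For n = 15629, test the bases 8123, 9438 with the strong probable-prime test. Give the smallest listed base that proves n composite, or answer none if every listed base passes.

none

n − 1 = 15628 = 2^2 · 3907, so s = 2 and d = 3907.
Base 8123: x_0 = 8123^3907 mod 15629 = 7752. x_0 is neither 1 nor 15628, so continue squaring. x_1 = 7752^2 mod 15629 = 15628. x_1 ≡ −1, so 8123 is not a witness.
Base 9438: x_0 = 9438^3907 mod 15629 = 1. x_0 = 1, so 9438 is not a witness.
No listed base is a witness for 15629.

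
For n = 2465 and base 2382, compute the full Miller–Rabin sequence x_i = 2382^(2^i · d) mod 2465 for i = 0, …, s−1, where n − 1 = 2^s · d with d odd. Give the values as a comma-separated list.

202, 1364, 1886, 1, 1

n − 1 = 2464 = 2^5 · 77, so s = 5 and d = 77.
x_0 = 2382^77 mod 2465 = 202.
x_1 = 202^2 mod 2465 = 1364.
x_2 = 1364^2 mod 2465 = 1886.
x_3 = 1886^2 mod 2465 = 1.
x_4 = 1^2 mod 2465 = 1.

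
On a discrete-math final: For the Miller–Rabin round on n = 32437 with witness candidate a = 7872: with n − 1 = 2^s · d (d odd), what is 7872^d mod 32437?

n − 1 = 32436 = 2^2 · 8109, so s = 2 and d = 8109.
Repeated squaring mod 32437: 7872^1 ≡ 7872, 7872^2 ≡ 13714, 7872^4 ≡ 4070, 7872^8 ≡ 22030, 7872^16 ≡ 30943, 7872^32 ≡ 26320, 7872^64 ≡ 17828, 7872^128 ≡ 19858, 7872^256 ≡ 3555, 7872^512 ≡ 20032, 7872^1024 ≡ 2897, 7872^2048 ≡ 23863, 7872^4096 ≡ 11234.
8109 = 4096 + 2048 + 1024 + 512 + 256 + 128 + 32 + 8 + 4 + 1, so 7872^8109 ≡ 11234·23863·2897·20032·3555·19858·26320·22030·4070·7872 ≡ 2178 (mod 32437).

2178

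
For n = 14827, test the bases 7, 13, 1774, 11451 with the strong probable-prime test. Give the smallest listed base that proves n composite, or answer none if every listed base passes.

none

n − 1 = 14826 = 2^1 · 7413, so s = 1 and d = 7413.
Base 7: x_0 = 7^7413 mod 14827 = 14826. x_0 = 14826 ≡ −1, so 7 is not a witness.
Base 13: x_0 = 13^7413 mod 14827 = 14826. x_0 = 14826 ≡ −1, so 13 is not a witness.
Base 1774: x_0 = 1774^7413 mod 14827 = 14826. x_0 = 14826 ≡ −1, so 1774 is not a witness.
Base 11451: x_0 = 11451^7413 mod 14827 = 14826. x_0 = 14826 ≡ −1, so 11451 is not a witness.
No listed base is a witness for 14827.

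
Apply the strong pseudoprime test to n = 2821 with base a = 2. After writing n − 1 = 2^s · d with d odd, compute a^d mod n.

n − 1 = 2820 = 2^2 · 705, so s = 2 and d = 705.
2^705 mod 2821 = 2605.

2605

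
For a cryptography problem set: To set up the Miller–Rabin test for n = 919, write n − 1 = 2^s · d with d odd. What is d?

Halving: 918 → 459; 459 is odd.
So 918 = 2^1 · 459.

459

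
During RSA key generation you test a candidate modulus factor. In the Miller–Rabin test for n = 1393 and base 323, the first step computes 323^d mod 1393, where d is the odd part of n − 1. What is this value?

64

n − 1 = 1392 = 2^4 · 87, so s = 4 and d = 87.
323^87 mod 1393 = 64.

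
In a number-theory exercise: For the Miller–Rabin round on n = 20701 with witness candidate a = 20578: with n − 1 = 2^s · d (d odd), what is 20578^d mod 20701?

1794

n − 1 = 20700 = 2^2 · 5175, so s = 2 and d = 5175.
20578^5175 mod 20701 = 1794.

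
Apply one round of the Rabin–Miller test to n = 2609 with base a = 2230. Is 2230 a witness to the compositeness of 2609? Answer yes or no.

no

n − 1 = 2608 = 2^4 · 163, so s = 4 and d = 163.
x_0 = 2230^163 mod 2609 = 1.
x_0 = 1, so 2230 is not a witness.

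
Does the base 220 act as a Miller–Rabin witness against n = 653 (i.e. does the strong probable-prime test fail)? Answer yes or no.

no

n − 1 = 652 = 2^2 · 163, so s = 2 and d = 163.
x_0 = 220^163 mod 653 = 149.
x_0 is neither 1 nor 652, so continue squaring.
x_1 = 149^2 mod 653 = 652.
x_1 ≡ −1, so 220 is not a witness.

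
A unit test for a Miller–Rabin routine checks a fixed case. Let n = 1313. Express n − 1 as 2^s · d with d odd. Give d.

41

Halving: 1312 → 656 → 328 → 164 → 82 → 41; 41 is odd.
So 1312 = 2^5 · 41.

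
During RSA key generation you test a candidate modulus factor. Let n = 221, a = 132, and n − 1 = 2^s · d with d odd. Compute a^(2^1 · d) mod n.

n − 1 = 220 = 2^2 · 55, so s = 2 and d = 55.
x_0 = 132^55 mod 221 = 89.
x_1 = 89^2 mod 221 = 186.

186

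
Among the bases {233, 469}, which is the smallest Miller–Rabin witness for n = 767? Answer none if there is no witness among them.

233

n − 1 = 766 = 2^1 · 383, so s = 1 and d = 383.
Base 233: x_0 = 233^383 mod 767 = 38. x_0 ∉ {1, 766} and s = 1, so 233 is a Miller–Rabin witness and 767 is composite.
Base 469: x_0 = 469^383 mod 767 = 274. x_0 ∉ {1, 766} and s = 1, so 469 is a Miller–Rabin witness and 767 is composite.
The smallest witness among the given bases is 233.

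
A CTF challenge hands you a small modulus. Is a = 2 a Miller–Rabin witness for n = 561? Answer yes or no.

yes

n − 1 = 560 = 2^4 · 35, so s = 4 and d = 35.
Repeated squaring mod 561: 2^1 ≡ 2, 2^2 ≡ 4, 2^4 ≡ 16, 2^8 ≡ 256, 2^16 ≡ 460, 2^32 ≡ 103.
35 = 32 + 2 + 1, so 2^35 ≡ 103·4·2 ≡ 263 (mod 561).
x_0 = 2^35 mod 561 = 263.
x_0 is neither 1 nor 560, so continue squaring.
x_1 = 263^2 mod 561 = 166.
x_2 = 166^2 mod 561 = 67.
x_3 = 67^2 mod 561 = 1.
x_3 = 1 but x_2 ≠ ±1, a nontrivial square root of 1 — 2 is a witness and 561 is composite.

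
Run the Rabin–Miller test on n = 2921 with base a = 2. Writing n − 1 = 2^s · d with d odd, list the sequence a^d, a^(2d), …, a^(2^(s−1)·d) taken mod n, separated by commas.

510, 131, 2556

n − 1 = 2920 = 2^3 · 365, so s = 3 and d = 365.
x_0 = 2^365 mod 2921 = 510.
x_1 = 510^2 mod 2921 = 131.
x_2 = 131^2 mod 2921 = 2556.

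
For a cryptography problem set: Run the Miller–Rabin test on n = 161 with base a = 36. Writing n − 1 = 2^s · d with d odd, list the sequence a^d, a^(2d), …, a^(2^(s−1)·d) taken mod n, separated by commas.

50, 85, 141, 78, 127

n − 1 = 160 = 2^5 · 5, so s = 5 and d = 5.
x_0 = 36^5 mod 161 = 50.
x_1 = 50^2 mod 161 = 85.
x_2 = 85^2 mod 161 = 141.
x_3 = 141^2 mod 161 = 78.
x_4 = 78^2 mod 161 = 127.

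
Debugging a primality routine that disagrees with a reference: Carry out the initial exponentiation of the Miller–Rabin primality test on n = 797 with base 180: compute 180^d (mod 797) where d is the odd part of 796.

582

n − 1 = 796 = 2^2 · 199, so s = 2 and d = 199.
By repeated squaring, 180^199 ≡ 582 (mod 797).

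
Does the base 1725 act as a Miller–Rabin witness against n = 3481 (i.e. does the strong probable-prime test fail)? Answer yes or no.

n − 1 = 3480 = 2^3 · 435, so s = 3 and d = 435.
x_0 = 1725^435 mod 3481 = 3008.
x_0 is neither 1 nor 3480, so continue squaring.
x_1 = 3008^2 mod 3481 = 945.
x_2 = 945^2 mod 3481 = 1889.
Reached i = s−1 = 2 without hitting −1: 1725 is a Miller–Rabin witness and 3481 is composite.

yes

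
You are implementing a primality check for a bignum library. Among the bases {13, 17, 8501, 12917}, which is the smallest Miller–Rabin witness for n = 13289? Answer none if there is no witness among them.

13

n − 1 = 13288 = 2^3 · 1661, so s = 3 and d = 1661.
Base 13: x_0 = 13^1661 mod 13289 = 2792. x_0 is neither 1 nor 13288, so continue squaring. x_1 = 2792^2 mod 13289 = 7910. x_2 = 7910^2 mod 13289 = 3488. Reached i = s−1 = 2 without hitting −1: 13 is a Miller–Rabin witness and 13289 is composite.
Base 17: x_0 = 17^1661 mod 13289 = 10711. x_0 is neither 1 nor 13288, so continue squaring. x_1 = 10711^2 mod 13289 = 1584. x_2 = 1584^2 mod 13289 = 10724. Reached i = s−1 = 2 without hitting −1: 17 is a Miller–Rabin witness and 13289 is composite.
Base 8501: x_0 = 8501^1661 mod 13289 = 2849. x_0 is neither 1 nor 13288, so continue squaring. x_1 = 2849^2 mod 13289 = 10511. x_2 = 10511^2 mod 13289 = 9664. Reached i = s−1 = 2 without hitting −1: 8501 is a Miller–Rabin witness and 13289 is composite.
Base 12917: x_0 = 12917^1661 mod 13289 = 10094. x_0 is neither 1 nor 13288, so continue squaring. x_1 = 10094^2 mod 13289 = 2073. x_2 = 2073^2 mod 13289 = 4982. Reached i = s−1 = 2 without hitting −1: 12917 is a Miller–Rabin witness and 13289 is composite.
The smallest witness among the given bases is 13.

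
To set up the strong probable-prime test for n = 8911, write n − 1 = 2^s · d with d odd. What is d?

4455

Halving: 8910 → 4455; 4455 is odd.
So 8910 = 2^1 · 4455.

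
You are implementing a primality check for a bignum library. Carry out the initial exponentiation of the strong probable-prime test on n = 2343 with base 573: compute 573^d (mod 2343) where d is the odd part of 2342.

573

n − 1 = 2342 = 2^1 · 1171, so s = 1 and d = 1171.
By repeated squaring, 573^1171 ≡ 573 (mod 2343).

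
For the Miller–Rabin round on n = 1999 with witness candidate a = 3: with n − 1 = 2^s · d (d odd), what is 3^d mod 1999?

1998

n − 1 = 1998 = 2^1 · 999, so s = 1 and d = 999.
3^999 mod 1999 = 1998.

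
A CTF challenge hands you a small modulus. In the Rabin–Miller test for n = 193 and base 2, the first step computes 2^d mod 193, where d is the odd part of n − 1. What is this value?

n − 1 = 192 = 2^6 · 3, so s = 6 and d = 3.
2^3 mod 193 = 8.

8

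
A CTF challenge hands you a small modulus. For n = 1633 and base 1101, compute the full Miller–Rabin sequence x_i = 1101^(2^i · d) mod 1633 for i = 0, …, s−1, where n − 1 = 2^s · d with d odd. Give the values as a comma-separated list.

n − 1 = 1632 = 2^5 · 51, so s = 5 and d = 51.
x_0 = 1101^51 mod 1633 = 734.
x_1 = 734^2 mod 1633 = 1499.
x_2 = 1499^2 mod 1633 = 1626.
x_3 = 1626^2 mod 1633 = 49.
x_4 = 49^2 mod 1633 = 768.

734, 1499, 1626, 49, 768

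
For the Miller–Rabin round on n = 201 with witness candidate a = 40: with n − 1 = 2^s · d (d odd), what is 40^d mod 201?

82

n − 1 = 200 = 2^3 · 25, so s = 3 and d = 25.
Repeated squaring mod 201: 40^1 ≡ 40, 40^2 ≡ 193, 40^4 ≡ 64, 40^8 ≡ 76, 40^16 ≡ 148.
25 = 16 + 8 + 1, so 40^25 ≡ 148·76·40 ≡ 82 (mod 201).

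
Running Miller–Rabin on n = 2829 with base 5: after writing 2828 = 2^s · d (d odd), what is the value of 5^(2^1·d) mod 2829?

n − 1 = 2828 = 2^2 · 707, so s = 2 and d = 707.
x_0 = 5^707 mod 2829 = 1988.
x_1 = 1988^2 mod 2829 = 31.

31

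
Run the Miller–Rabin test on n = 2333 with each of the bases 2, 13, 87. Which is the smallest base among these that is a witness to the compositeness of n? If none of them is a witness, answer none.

none

n − 1 = 2332 = 2^2 · 583, so s = 2 and d = 583.
Base 2: x_0 = 2^583 mod 2333 = 2225. x_0 is neither 1 nor 2332, so continue squaring. x_1 = 2225^2 mod 2333 = 2332. x_1 ≡ −1, so 2 is not a witness.
Base 13: x_0 = 13^583 mod 2333 = 2225. x_0 is neither 1 nor 2332, so continue squaring. x_1 = 2225^2 mod 2333 = 2332. x_1 ≡ −1, so 13 is not a witness.
Base 87: x_0 = 87^583 mod 2333 = 2225. x_0 is neither 1 nor 2332, so continue squaring. x_1 = 2225^2 mod 2333 = 2332. x_1 ≡ −1, so 87 is not a witness.
No listed base is a witness for 2333.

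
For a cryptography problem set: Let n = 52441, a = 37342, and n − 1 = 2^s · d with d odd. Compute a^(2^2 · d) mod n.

28626

n − 1 = 52440 = 2^3 · 6555, so s = 3 and d = 6555.
x_0 = 37342^6555 mod 52441 = 5953.
x_1 = 5953^2 mod 52441 = 40534.
x_2 = 40534^2 mod 52441 = 28626.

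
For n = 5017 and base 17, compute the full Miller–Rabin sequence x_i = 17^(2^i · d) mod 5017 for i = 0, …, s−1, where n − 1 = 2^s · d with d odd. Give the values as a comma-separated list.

4942, 608, 3423

n − 1 = 5016 = 2^3 · 627, so s = 3 and d = 627.
x_0 = 17^627 mod 5017 = 4942.
x_1 = 4942^2 mod 5017 = 608.
x_2 = 608^2 mod 5017 = 3423.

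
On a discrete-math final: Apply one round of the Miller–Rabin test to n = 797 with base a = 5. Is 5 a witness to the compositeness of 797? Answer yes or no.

n − 1 = 796 = 2^2 · 199, so s = 2 and d = 199.
Repeated squaring mod 797: 5^1 ≡ 5, 5^2 ≡ 25, 5^4 ≡ 625, 5^8 ≡ 95, 5^16 ≡ 258, 5^32 ≡ 413, 5^64 ≡ 11, 5^128 ≡ 121.
199 = 128 + 64 + 4 + 2 + 1, so 5^199 ≡ 121·11·625·25·5 ≡ 582 (mod 797).
x_0 = 5^199 mod 797 = 582.
x_0 is neither 1 nor 796, so continue squaring.
x_1 = 582^2 mod 797 = 796.
x_1 ≡ −1, so 5 is not a witness.

no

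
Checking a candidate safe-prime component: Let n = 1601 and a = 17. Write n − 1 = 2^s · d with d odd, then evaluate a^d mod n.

n − 1 = 1600 = 2^6 · 25, so s = 6 and d = 25.
17^25 mod 1601 = 175.

175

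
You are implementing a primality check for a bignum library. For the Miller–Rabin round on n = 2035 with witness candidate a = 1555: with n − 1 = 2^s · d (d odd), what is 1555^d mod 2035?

n − 1 = 2034 = 2^1 · 1017, so s = 1 and d = 1017.
1555^1017 mod 2035 = 445.

445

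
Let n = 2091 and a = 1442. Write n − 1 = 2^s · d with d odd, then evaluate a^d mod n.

284

n − 1 = 2090 = 2^1 · 1045, so s = 1 and d = 1045.
Repeated squaring mod 2091: 1442^1 ≡ 1442, 1442^2 ≡ 910, 1442^4 ≡ 64, 1442^8 ≡ 2005, 1442^16 ≡ 1123, 1442^32 ≡ 256, 1442^64 ≡ 715, 1442^128 ≡ 1021, 1442^256 ≡ 1123, 1442^512 ≡ 256, 1442^1024 ≡ 715.
1045 = 1024 + 16 + 4 + 1, so 1442^1045 ≡ 715·1123·64·1442 ≡ 284 (mod 2091).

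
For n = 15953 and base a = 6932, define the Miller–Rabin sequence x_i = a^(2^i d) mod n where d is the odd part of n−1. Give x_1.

970

n − 1 = 15952 = 2^4 · 997, so s = 4 and d = 997.
x_0 = 6932^997 mod 15953 = 1003.
x_1 = 1003^2 mod 15953 = 970.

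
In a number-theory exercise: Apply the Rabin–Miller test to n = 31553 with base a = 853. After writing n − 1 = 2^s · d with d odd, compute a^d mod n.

21699

n − 1 = 31552 = 2^6 · 493, so s = 6 and d = 493.
853^493 mod 31553 = 21699.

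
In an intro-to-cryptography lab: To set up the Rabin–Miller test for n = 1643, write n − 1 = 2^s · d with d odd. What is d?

821

Halving: 1642 → 821; 821 is odd.
So 1642 = 2^1 · 821.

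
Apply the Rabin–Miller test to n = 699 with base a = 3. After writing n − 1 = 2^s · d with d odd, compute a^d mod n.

696

n − 1 = 698 = 2^1 · 349, so s = 1 and d = 349.
3^349 mod 699 = 696.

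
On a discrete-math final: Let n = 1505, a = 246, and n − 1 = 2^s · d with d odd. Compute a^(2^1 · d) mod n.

n − 1 = 1504 = 2^5 · 47, so s = 5 and d = 47.
x_0 = 246^47 mod 1505 = 1471.
x_1 = 1471^2 mod 1505 = 1156.

1156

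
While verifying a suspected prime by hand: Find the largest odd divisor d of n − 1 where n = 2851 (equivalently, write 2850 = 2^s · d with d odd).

Halving: 2850 → 1425; 1425 is odd.
So 2850 = 2^1 · 1425.

1425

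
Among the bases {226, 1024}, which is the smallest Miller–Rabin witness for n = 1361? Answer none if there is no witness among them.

none

n − 1 = 1360 = 2^4 · 85, so s = 4 and d = 85.
Base 226: x_0 = 226^85 mod 1361 = 63. x_0 is neither 1 nor 1360, so continue squaring. x_1 = 63^2 mod 1361 = 1247. x_2 = 1247^2 mod 1361 = 747. x_3 = 747^2 mod 1361 = 1360. x_3 ≡ −1, so 226 is not a witness.
Base 1024: x_0 = 1024^85 mod 1361 = 614. x_0 is neither 1 nor 1360, so continue squaring. x_1 = 614^2 mod 1361 = 1360. x_1 ≡ −1, so 1024 is not a witness.
No listed base is a witness for 1361.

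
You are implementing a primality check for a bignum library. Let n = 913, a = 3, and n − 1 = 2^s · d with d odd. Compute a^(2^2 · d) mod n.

49

n − 1 = 912 = 2^4 · 57, so s = 4 and d = 57.
x_0 = 3^57 mod 913 = 680.
x_1 = 680^2 mod 913 = 422.
x_2 = 422^2 mod 913 = 49.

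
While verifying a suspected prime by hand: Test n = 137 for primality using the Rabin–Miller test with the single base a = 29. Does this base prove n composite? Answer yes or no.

n − 1 = 136 = 2^3 · 17, so s = 3 and d = 17.
x_0 = 29^17 mod 137 = 96.
x_0 is neither 1 nor 136, so continue squaring.
x_1 = 96^2 mod 137 = 37.
x_2 = 37^2 mod 137 = 136.
x_2 ≡ −1, so 29 is not a witness.

no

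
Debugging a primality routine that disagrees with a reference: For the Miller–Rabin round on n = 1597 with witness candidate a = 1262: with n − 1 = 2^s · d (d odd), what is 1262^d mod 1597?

987

n − 1 = 1596 = 2^2 · 399, so s = 2 and d = 399.
By repeated squaring, 1262^399 ≡ 987 (mod 1597).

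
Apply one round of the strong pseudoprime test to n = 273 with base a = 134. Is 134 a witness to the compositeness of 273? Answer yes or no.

n − 1 = 272 = 2^4 · 17, so s = 4 and d = 17.
By repeated squaring, 134^17 ≡ 218 (mod 273).
x_0 = 134^17 mod 273 = 218.
x_0 is neither 1 nor 272, so continue squaring.
x_1 = 218^2 mod 273 = 22.
x_2 = 22^2 mod 273 = 211.
x_3 = 211^2 mod 273 = 22.
Reached i = s−1 = 3 without hitting −1: 134 is a Miller–Rabin witness and 273 is composite.

yes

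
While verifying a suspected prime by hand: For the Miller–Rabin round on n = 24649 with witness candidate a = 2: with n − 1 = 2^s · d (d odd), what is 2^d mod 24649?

6779

n − 1 = 24648 = 2^3 · 3081, so s = 3 and d = 3081.
Repeated squaring mod 24649: 2^1 ≡ 2, 2^2 ≡ 4, 2^4 ≡ 16, 2^8 ≡ 256, 2^16 ≡ 16238, 2^32 ≡ 2291, 2^64 ≡ 23093, 2^128 ≡ 5534, 2^256 ≡ 11098, 2^512 ≡ 19200, 2^1024 ≡ 14205, 2^2048 ≡ 5311.
3081 = 2048 + 1024 + 8 + 1, so 2^3081 ≡ 5311·14205·256·2 ≡ 6779 (mod 24649).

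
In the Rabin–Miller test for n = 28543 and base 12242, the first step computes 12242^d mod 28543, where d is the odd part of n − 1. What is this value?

n − 1 = 28542 = 2^1 · 14271, so s = 1 and d = 14271.
Repeated squaring mod 28543: 12242^1 ≡ 12242, 12242^2 ≡ 15814, 12242^4 ≡ 17373, 12242^8 ≡ 7447, 12242^16 ≡ 27303, 12242^32 ≡ 24821, 12242^64 ≡ 9929, 12242^128 ≡ 26062, 12242^256 ≡ 18616, 12242^512 ≡ 14893, 12242^1024 ≡ 22339, 12242^2048 ≡ 13652, 12242^4096 ≡ 19857, 12242^8192 ≡ 7447.
14271 = 8192 + 4096 + 1024 + 512 + 256 + 128 + 32 + 16 + 8 + 4 + 2 + 1, so 12242^14271 ≡ 7447·19857·22339·14893·18616·26062·24821·27303·7447·17373·15814·12242 ≡ 19627 (mod 28543).

19627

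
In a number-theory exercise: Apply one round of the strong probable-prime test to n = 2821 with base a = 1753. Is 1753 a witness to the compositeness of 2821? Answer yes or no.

n − 1 = 2820 = 2^2 · 705, so s = 2 and d = 705.
Repeated squaring mod 2821: 1753^1 ≡ 1753, 1753^2 ≡ 940, 1753^4 ≡ 627, 1753^8 ≡ 1010, 1753^16 ≡ 1719, 1753^32 ≡ 1374, 1753^64 ≡ 627, 1753^128 ≡ 1010, 1753^256 ≡ 1719, 1753^512 ≡ 1374.
705 = 512 + 128 + 64 + 1, so 1753^705 ≡ 1374·1010·627·1753 ≡ 216 (mod 2821).
x_0 = 1753^705 mod 2821 = 216.
x_0 is neither 1 nor 2820, so continue squaring.
x_1 = 216^2 mod 2821 = 1520.
Reached i = s−1 = 1 without hitting −1: 1753 is a Miller–Rabin witness and 2821 is composite.

yes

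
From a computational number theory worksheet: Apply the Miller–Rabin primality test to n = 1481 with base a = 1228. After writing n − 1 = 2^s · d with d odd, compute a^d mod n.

826

n − 1 = 1480 = 2^3 · 185, so s = 3 and d = 185.
1228^185 mod 1481 = 826.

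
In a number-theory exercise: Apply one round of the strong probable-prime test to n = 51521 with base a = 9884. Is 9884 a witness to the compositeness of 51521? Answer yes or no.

no

n − 1 = 51520 = 2^6 · 805, so s = 6 and d = 805.
x_0 = 9884^805 mod 51521 = 9369.
x_0 is neither 1 nor 51520, so continue squaring.
x_1 = 9369^2 mod 51521 = 37898.
x_2 = 37898^2 mod 51521 = 7487.
x_3 = 7487^2 mod 51521 = 321.
x_4 = 321^2 mod 51521 = 51520.
x_4 ≡ −1, so 9884 is not a witness.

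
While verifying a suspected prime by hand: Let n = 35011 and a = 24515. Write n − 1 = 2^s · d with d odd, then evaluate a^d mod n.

n − 1 = 35010 = 2^1 · 17505, so s = 1 and d = 17505.
24515^17505 mod 35011 = 34338.

34338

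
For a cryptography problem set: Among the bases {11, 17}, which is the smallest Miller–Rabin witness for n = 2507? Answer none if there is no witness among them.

11

n − 1 = 2506 = 2^1 · 1253, so s = 1 and d = 1253.
Base 11: x_0 = 11^1253 mod 2507 = 274. x_0 ∉ {1, 2506} and s = 1, so 11 is a Miller–Rabin witness and 2507 is composite.
Base 17: x_0 = 17^1253 mod 2507 = 272. x_0 ∉ {1, 2506} and s = 1, so 17 is a Miller–Rabin witness and 2507 is composite.
The smallest witness among the given bases is 11.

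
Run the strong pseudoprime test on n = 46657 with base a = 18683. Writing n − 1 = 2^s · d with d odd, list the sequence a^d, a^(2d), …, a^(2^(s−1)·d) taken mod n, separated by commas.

1227, 12505, 27418, 9140, 23570, 1

n − 1 = 46656 = 2^6 · 729, so s = 6 and d = 729.
x_0 = 18683^729 mod 46657 = 1227.
x_1 = 1227^2 mod 46657 = 12505.
x_2 = 12505^2 mod 46657 = 27418.
x_3 = 27418^2 mod 46657 = 9140.
x_4 = 9140^2 mod 46657 = 23570.
x_5 = 23570^2 mod 46657 = 1.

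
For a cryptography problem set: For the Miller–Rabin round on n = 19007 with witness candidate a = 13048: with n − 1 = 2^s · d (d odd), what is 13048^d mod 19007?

10272

n − 1 = 19006 = 2^1 · 9503, so s = 1 and d = 9503.
13048^9503 mod 19007 = 10272.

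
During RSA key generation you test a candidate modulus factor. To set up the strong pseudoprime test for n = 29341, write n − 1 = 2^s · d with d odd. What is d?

7335

Halving: 29340 → 14670 → 7335; 7335 is odd.
So 29340 = 2^2 · 7335.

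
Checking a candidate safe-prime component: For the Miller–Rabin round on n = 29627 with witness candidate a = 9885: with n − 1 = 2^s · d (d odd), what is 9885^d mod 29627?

n − 1 = 29626 = 2^1 · 14813, so s = 1 and d = 14813.
9885^14813 mod 29627 = 21169.

21169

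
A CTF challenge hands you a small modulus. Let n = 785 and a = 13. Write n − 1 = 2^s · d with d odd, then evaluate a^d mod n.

13

n − 1 = 784 = 2^4 · 49, so s = 4 and d = 49.
Repeated squaring mod 785: 13^1 ≡ 13, 13^2 ≡ 169, 13^4 ≡ 301, 13^8 ≡ 326, 13^16 ≡ 301, 13^32 ≡ 326.
49 = 32 + 16 + 1, so 13^49 ≡ 326·301·13 ≡ 13 (mod 785).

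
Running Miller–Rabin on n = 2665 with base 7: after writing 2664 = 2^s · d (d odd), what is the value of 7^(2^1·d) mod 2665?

n − 1 = 2664 = 2^3 · 333, so s = 3 and d = 333.
Repeated squaring mod 2665: 7^1 ≡ 7, 7^2 ≡ 49, 7^4 ≡ 2401, 7^8 ≡ 406, 7^16 ≡ 2271, 7^32 ≡ 666, 7^64 ≡ 1166, 7^128 ≡ 406, 7^256 ≡ 2271.
333 = 256 + 64 + 8 + 4 + 1, so 7^333 ≡ 2271·1166·406·2401·7 ≡ 2062 (mod 2665).
x_0 = 2062.
x_1 = 2062^2 mod 2665 = 1169.

1169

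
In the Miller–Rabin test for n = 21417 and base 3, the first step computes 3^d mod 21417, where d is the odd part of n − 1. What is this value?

1098

n − 1 = 21416 = 2^3 · 2677, so s = 3 and d = 2677.
3^2677 mod 21417 = 1098.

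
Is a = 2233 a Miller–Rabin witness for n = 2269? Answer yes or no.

no

n − 1 = 2268 = 2^2 · 567, so s = 2 and d = 567.
Repeated squaring mod 2269: 2233^1 ≡ 2233, 2233^2 ≡ 1296, 2233^4 ≡ 556, 2233^8 ≡ 552, 2233^16 ≡ 658, 2233^32 ≡ 1854, 2233^64 ≡ 2050, 2233^128 ≡ 312, 2233^256 ≡ 2046, 2233^512 ≡ 2080.
567 = 512 + 32 + 16 + 4 + 2 + 1, so 2233^567 ≡ 2080·1854·658·556·1296·2233 ≡ 1 (mod 2269).
x_0 = 2233^567 mod 2269 = 1.
x_0 = 1, so 2233 is not a witness.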